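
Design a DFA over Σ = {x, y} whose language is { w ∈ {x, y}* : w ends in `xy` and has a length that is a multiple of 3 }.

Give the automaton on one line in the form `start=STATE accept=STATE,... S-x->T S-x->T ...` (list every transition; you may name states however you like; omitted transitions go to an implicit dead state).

start=A accept=E A-x->B A-y->B B-x->C B-y->D C-x->A C-y->E D-x->A D-y->A E-x->B E-y->B

Handle the two conditions separately and then intersect. One (3 states) tracks how much of the suffix `xy` has currently been matched; the other (3 states) tracks the input length modulo 3. Each combined state is a pair, one component from each; accept when both components accept. Equivalent product states are then merged.
With 5 states:
       x  y 
>  A   B  B 
   B   C  D 
   C   A  E 
   D   A  A 
 * E   B  B 
(> = start, * = accepting)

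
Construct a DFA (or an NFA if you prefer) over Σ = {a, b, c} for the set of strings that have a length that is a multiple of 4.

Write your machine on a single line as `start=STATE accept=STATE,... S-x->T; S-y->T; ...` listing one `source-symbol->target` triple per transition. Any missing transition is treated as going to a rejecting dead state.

start=q0; accept=q0; q0-a->q1; q0-b->q1; q0-c->q1; q1-a->q2; q1-b->q2; q1-c->q2; q2-a->q3; q2-b->q3; q2-c->q3; q3-a->q0; q3-b->q0; q3-c->q0

Only the length mod 4 matters, so use a 4-cycle: from any state, every input symbol moves to the next state, wrapping q3 back to q0. Mark q0 accepting.
With 4 states:
        a   b   c  
>* q0   q1  q1  q1 
   q1   q2  q2  q2 
   q2   q3  q3  q3 
   q3   q0  q0  q0 
(> = start, * = accepting)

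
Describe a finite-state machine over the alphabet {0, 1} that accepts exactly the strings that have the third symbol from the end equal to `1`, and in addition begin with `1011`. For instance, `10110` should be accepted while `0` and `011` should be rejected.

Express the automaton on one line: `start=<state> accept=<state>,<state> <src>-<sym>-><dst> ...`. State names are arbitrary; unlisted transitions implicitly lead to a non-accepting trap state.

Handle the two conditions separately and then intersect. The first has 15 states tracking the last 3 symbols read; the second has 6 states tracking whether the input so far still matches the prefix `1011`. A product state is a pair (one from each), accepting exactly when both do.
With 24 states:
          0    1  
>  q0     q1   q2 
   q1     q3   q4 
   q2     q5   q6 
   q3     q7   q8 
   q4     q9  q10 
   q5    q11  q12 
   q6    q13  q14 
   q7     q7   q8 
   q8     q9  q10 
   q9    q11  q15 
   q10   q13  q14 
   q11    q7   q8 
   q12    q9  q16 
   q13   q11  q15 
   q14   q13  q14 
   q15    q9  q10 
   q16   q17  q18 
 * q17   q19  q20 
 * q18   q17  q18 
 * q19   q21  q22 
 * q20   q23  q16 
   q21   q21  q22 
   q22   q23  q16 
   q23   q19  q20 
(> = start, * = accepting)

start=q0 accept=q17,q18,q19,q20 q0-0->q1 q0-1->q2 q1-0->q3 q1-1->q4 q2-0->q5 q2-1->q6 q3-0->q7 q3-1->q8 q4-0->q9 q4-1->q10 q5-0->q11 q5-1->q12 q6-0->q13 q6-1->q14 q7-0->q7 q7-1->q8 q8-0->q9 q8-1->q10 q9-0->q11 q9-1->q15 q10-0->q13 q10-1->q14 q11-0->q7 q11-1->q8 q12-0->q9 q12-1->q16 q13-0->q11 q13-1->q15 q14-0->q13 q14-1->q14 q15-0->q9 q15-1->q10 q16-0->q17 q16-1->q18 q17-0->q19 q17-1->q20 q18-0->q17 q18-1->q18 q19-0->q21 q19-1->q22 q20-0->q23 q20-1->q16 q21-0->q21 q21-1->q22 q22-0->q23 q22-1->q16 q23-0->q19 q23-1->q20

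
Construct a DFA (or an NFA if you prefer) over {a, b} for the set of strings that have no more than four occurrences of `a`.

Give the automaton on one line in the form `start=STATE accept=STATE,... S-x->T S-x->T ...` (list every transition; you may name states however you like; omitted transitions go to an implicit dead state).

Only the number of `a`s matters, and only up to 5. Make a chain q0 → q1 → q2 → q3 → q4 → q5 advanced by each `a` (with q5 absorbing); every other symbol self-loops. The accepting set is {q0, q1, q2, q3, q4}.
        a   b  
>* q0   q1  q0 
 * q1   q2  q1 
 * q2   q3  q2 
 * q3   q4  q3 
 * q4   q5  q4 
   q5   q5  q5 
(> = start, * = accepting)

start=q0 accept=q0,q1,q2,q3,q4 q0-a->q1 q0-b->q0 q1-a->q2 q1-b->q1 q2-a->q3 q2-b->q2 q3-a->q4 q3-b->q3 q4-a->q5 q4-b->q4 q5-a->q5 q5-b->q5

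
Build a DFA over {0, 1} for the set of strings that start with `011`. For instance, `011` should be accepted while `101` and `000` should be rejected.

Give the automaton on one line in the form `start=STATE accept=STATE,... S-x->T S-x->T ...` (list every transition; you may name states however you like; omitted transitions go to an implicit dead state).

Walk along `011` while the input agrees: from s0 take `0` to s1, and so on. Any deviation drops to the rejecting sink s4. Once s3 is reached the prefix is confirmed and every continuation is accepted.
        0   1  
>  s0   s1  s4 
   s1   s4  s2 
   s2   s4  s3 
 * s3   s3  s3 
   s4   s4  s4 
(> = start, * = accepting)

start=s0 accept=s3 s0-0->s1 s0-1->s4 s1-0->s4 s1-1->s2 s2-0->s4 s2-1->s3 s3-0->s3 s3-1->s3 s4-0->s4 s4-1->s4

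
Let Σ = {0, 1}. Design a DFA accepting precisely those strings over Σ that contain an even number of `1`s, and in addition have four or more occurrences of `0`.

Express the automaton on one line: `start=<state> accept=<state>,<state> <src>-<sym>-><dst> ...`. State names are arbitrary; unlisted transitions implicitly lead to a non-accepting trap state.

Build one automaton per condition and run them in lockstep. One (2 states) tracks the count of `1`s modulo 2; the other (6 states) tracks the count of `0`s, saturating at 5. Each combined state is a pair, one component from each; accept when both components accept. After merging equivalent states the machine shrinks.
10 states suffice.
       0  1 
>  A   B  C 
   B   D  E 
   C   E  A 
   D   F  G 
   E   G  B 
   F   H  I 
   G   I  D 
 * H   H  J 
   I   J  F 
   J   J  H 
(> = start, * = accepting)

start=A accept=H A-0->B A-1->C B-0->D B-1->E C-0->E C-1->A D-0->F D-1->G E-0->G E-1->B F-0->H F-1->I G-0->I G-1->D H-0->H H-1->J I-0->J I-1->F J-0->J J-1->H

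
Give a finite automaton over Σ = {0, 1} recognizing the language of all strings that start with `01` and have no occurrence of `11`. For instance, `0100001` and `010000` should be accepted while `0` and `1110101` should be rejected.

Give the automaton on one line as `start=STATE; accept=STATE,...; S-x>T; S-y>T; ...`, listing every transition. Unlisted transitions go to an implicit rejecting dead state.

start=A; accept=D,E; A-0>B; A-1>C; B-0>C; B-1>D; C-0>C; C-1>C; D-0>E; D-1>C; E-0>E; E-1>D

Run two small machines in parallel and take their product. One (4 states) tracks whether the input so far still matches the prefix `01`; the other (3 states) tracks partial matches of the forbidden pattern `11`. Each combined state is a pair, one component from each; accept when both components accept. Equivalent product states are then merged.
With 5 states:
       0  1 
>  A   B  C 
   B   C  D 
   C   C  C 
 * D   E  C 
 * E   E  D 
(> = start, * = accepting)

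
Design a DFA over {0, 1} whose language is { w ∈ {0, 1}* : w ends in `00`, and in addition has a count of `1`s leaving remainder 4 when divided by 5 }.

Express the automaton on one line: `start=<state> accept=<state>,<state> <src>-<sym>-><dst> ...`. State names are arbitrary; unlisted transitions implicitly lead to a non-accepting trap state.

start=q0 accept=q14 q0-0->q1 q0-1->q2 q1-0->q3 q1-1->q2 q2-0->q4 q2-1->q5 q3-0->q3 q3-1->q2 q4-0->q6 q4-1->q5 q5-0->q7 q5-1->q8 q6-0->q6 q6-1->q5 q7-0->q9 q7-1->q8 q8-0->q10 q8-1->q11 q9-0->q9 q9-1->q8 q10-0->q12 q10-1->q11 q11-0->q13 q11-1->q0 q12-0->q12 q12-1->q11 q13-0->q14 q13-1->q0 q14-0->q14 q14-1->q0

Build one automaton per condition and run them in lockstep. The first has 3 states tracking how much of the suffix `00` has currently been matched; the second has 5 states tracking the count of `1`s modulo 5. A product state is a pair (one from each), accepting exactly when both do.
          0    1  
>  q0     q1   q2 
   q1     q3   q2 
   q2     q4   q5 
   q3     q3   q2 
   q4     q6   q5 
   q5     q7   q8 
   q6     q6   q5 
   q7     q9   q8 
   q8    q10  q11 
   q9     q9   q8 
   q10   q12  q11 
   q11   q13   q0 
   q12   q12  q11 
   q13   q14   q0 
 * q14   q14   q0 
(> = start, * = accepting)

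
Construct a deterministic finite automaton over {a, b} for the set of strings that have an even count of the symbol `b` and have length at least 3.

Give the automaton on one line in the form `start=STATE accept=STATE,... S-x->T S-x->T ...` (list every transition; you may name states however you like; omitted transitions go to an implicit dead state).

start=S0 accept=S5,S7 S0-a->S1 S0-b->S2 S1-a->S3 S1-b->S4 S2-a->S4 S2-b->S3 S3-a->S5 S3-b->S6 S4-a->S6 S4-b->S5 S5-a->S7 S5-b->S8 S6-a->S8 S6-b->S7 S7-a->S7 S7-b->S8 S8-a->S8 S8-b->S7

Build one automaton per condition and run them in lockstep. The first has 2 states tracking the count of `b`s modulo 2; the second has 5 states tracking the input length, saturating at 4. A product state is a pair (one from each), accepting exactly when both do.
With 9 states:
        a   b  
>  S0   S1  S2 
   S1   S3  S4 
   S2   S4  S3 
   S3   S5  S6 
   S4   S6  S5 
 * S5   S7  S8 
   S6   S8  S7 
 * S7   S7  S8 
   S8   S8  S7 
(> = start, * = accepting)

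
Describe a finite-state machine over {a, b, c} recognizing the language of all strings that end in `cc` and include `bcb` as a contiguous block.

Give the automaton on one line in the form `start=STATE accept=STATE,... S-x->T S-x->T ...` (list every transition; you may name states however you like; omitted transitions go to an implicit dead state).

Build one automaton per condition and run them in lockstep. The first has 3 states tracking how much of the suffix `cc` has currently been matched; the second has 4 states tracking whether and how much of `bcb` has been seen. A product state is a pair (one from each), accepting exactly when both do. After merging equivalent states the machine shrinks.
6 states suffice.
        a   b   c  
>  S0   S0  S1  S0 
   S1   S0  S1  S2 
   S2   S0  S3  S0 
   S3   S3  S3  S4 
   S4   S3  S3  S5 
 * S5   S3  S3  S5 
(> = start, * = accepting)

start=S0 accept=S5 S0-a->S0 S0-b->S1 S0-c->S0 S1-a->S0 S1-b->S1 S1-c->S2 S2-a->S0 S2-b->S3 S2-c->S0 S3-a->S3 S3-b->S3 S3-c->S4 S4-a->S3 S4-b->S3 S4-c->S5 S5-a->S3 S5-b->S3 S5-c->S5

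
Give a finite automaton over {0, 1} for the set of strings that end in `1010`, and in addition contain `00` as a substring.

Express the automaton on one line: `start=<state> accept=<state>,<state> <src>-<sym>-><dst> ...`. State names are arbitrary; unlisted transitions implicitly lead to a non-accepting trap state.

start=s0 accept=s10 s0-0->s1 s0-1->s2 s1-0->s3 s1-1->s2 s2-0->s4 s2-1->s2 s3-0->s3 s3-1->s5 s4-0->s3 s4-1->s6 s5-0->s7 s5-1->s5 s6-0->s8 s6-1->s2 s7-0->s3 s7-1->s9 s8-0->s3 s8-1->s6 s9-0->s10 s9-1->s5 s10-0->s3 s10-1->s9

Run two small machines in parallel and take their product. One (5 states) tracks how much of the suffix `1010` has currently been matched; the other (3 states) tracks whether and how much of `00` has been seen. Each combined state is a pair, one component from each; accept when both components accept.
          0    1  
>  s0     s1   s2 
   s1     s3   s2 
   s2     s4   s2 
   s3     s3   s5 
   s4     s3   s6 
   s5     s7   s5 
   s6     s8   s2 
   s7     s3   s9 
   s8     s3   s6 
   s9    s10   s5 
 * s10    s3   s9 
(> = start, * = accepting)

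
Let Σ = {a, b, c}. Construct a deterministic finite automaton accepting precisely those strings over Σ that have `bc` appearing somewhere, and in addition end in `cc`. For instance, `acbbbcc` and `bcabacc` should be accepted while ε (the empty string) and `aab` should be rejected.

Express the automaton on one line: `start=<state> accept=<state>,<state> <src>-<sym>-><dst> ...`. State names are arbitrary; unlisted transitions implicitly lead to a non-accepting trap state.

Build one automaton per condition and run them in lockstep. One (3 states) tracks whether and how much of `bc` has been seen; the other (3 states) tracks how much of the suffix `cc` has currently been matched. Each combined state is a pair, one component from each; accept when both components accept.
7 states suffice.
        a   b   c  
>  q0   q0  q1  q2 
   q1   q0  q1  q3 
   q2   q0  q1  q4 
   q3   q5  q5  q6 
   q4   q0  q1  q4 
   q5   q5  q5  q3 
 * q6   q5  q5  q6 
(> = start, * = accepting)

start=q0 accept=q6 q0-a->q0 q0-b->q1 q0-c->q2 q1-a->q0 q1-b->q1 q1-c->q3 q2-a->q0 q2-b->q1 q2-c->q4 q3-a->q5 q3-b->q5 q3-c->q6 q4-a->q0 q4-b->q1 q4-c->q4 q5-a->q5 q5-b->q5 q5-c->q3 q6-a->q5 q6-b->q5 q6-c->q6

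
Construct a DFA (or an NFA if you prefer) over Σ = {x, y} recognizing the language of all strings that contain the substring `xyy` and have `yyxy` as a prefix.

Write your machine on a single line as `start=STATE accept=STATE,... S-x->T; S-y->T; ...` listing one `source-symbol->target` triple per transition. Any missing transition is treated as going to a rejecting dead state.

start=A; accept=K; A-x->B; A-y->C; B-x->B; B-y->D; C-x->B; C-y->E; D-x->B; D-y->F; E-x->G; E-y->H; F-x->F; F-y->F; G-x->B; G-y->I; H-x->B; H-y->H; I-x->J; I-y->K; J-x->J; J-y->I; K-x->K; K-y->K

Handle the two conditions separately and then intersect. The first has 4 states tracking whether and how much of `xyy` has been seen; the second has 6 states tracking whether the input so far still matches the prefix `yyxy`. A product state is a pair (one from each), accepting exactly when both do.
11 states suffice.
       x  y 
>  A   B  C 
   B   B  D 
   C   B  E 
   D   B  F 
   E   G  H 
   F   F  F 
   G   B  I 
   H   B  H 
   I   J  K 
   J   J  I 
 * K   K  K 
(> = start, * = accepting)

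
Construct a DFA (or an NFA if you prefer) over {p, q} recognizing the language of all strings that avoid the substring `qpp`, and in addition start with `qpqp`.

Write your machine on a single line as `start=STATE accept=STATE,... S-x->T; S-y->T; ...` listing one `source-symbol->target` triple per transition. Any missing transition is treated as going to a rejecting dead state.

start=A; accept=F,G; A-p->B; A-q->C; B-p->B; B-q->B; C-p->D; C-q->B; D-p->B; D-q->E; E-p->F; E-q->B; F-p->B; F-q->G; G-p->F; G-q->G

Build one automaton per condition and run them in lockstep. The first has 4 states tracking partial matches of the forbidden pattern `qpp`; the second has 6 states tracking whether the input so far still matches the prefix `qpqp`. A product state is a pair (one from each), accepting exactly when both do. After merging equivalent states the machine shrinks.
7 states suffice.
       p  q 
>  A   B  C 
   B   B  B 
   C   D  B 
   D   B  E 
   E   F  B 
 * F   B  G 
 * G   F  G 
(> = start, * = accepting)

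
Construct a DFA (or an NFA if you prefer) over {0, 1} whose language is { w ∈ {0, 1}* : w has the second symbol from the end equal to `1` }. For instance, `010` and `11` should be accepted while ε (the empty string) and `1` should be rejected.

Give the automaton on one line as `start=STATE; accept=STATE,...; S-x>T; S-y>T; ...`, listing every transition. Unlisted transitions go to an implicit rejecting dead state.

Because acceptance depends on a position counted from the end, the machine has to buffer the most recent 2 symbols. Make each state the string of the last up-to-2 symbols read; on input `x` shift the window left and append `x`. Accept when the buffered window has length 2 and begins with `1`.
A 7-state machine:
        0   1  
>  s0   s1  s2 
   s1   s3  s4 
   s2   s5  s6 
   s3   s3  s4 
   s4   s5  s6 
 * s5   s3  s4 
 * s6   s5  s6 
(> = start, * = accepting)

start=s0; accept=s5,s6; s0-0>s1; s0-1>s2; s1-0>s3; s1-1>s4; s2-0>s5; s2-1>s6; s3-0>s3; s3-1>s4; s4-0>s5; s4-1>s6; s5-0>s3; s5-1>s4; s6-0>s5; s6-1>s6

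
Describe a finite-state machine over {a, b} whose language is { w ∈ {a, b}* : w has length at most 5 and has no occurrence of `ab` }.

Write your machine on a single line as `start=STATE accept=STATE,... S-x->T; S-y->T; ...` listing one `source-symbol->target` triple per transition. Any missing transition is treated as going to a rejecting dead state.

start=q0; accept=q0,q1,q2,q3,q5,q6,q8,q9,q11,q12,q14; q0-a->q1; q0-b->q2; q1-a->q3; q1-b->q4; q2-a->q3; q2-b->q5; q3-a->q6; q3-b->q7; q4-a->q7; q4-b->q7; q5-a->q6; q5-b->q8; q6-a->q9; q6-b->q10; q7-a->q10; q7-b->q10; q8-a->q9; q8-b->q11; q9-a->q12; q9-b->q13; q10-a->q13; q10-b->q13; q11-a->q12; q11-b->q14; q12-a->q15; q12-b->q16; q13-a->q16; q13-b->q16; q14-a->q15; q14-b->q17; q15-a->q15; q15-b->q16; q16-a->q16; q16-b->q16; q17-a->q15; q17-b->q17

Run two small machines in parallel and take their product. One (7 states) tracks the input length, saturating at 6; the other (3 states) tracks partial matches of the forbidden pattern `ab`. Each combined state is a pair, one component from each; accept when both components accept.
With 18 states:
          a    b  
>* q0     q1   q2 
 * q1     q3   q4 
 * q2     q3   q5 
 * q3     q6   q7 
   q4     q7   q7 
 * q5     q6   q8 
 * q6     q9  q10 
   q7    q10  q10 
 * q8     q9  q11 
 * q9    q12  q13 
   q10   q13  q13 
 * q11   q12  q14 
 * q12   q15  q16 
   q13   q16  q16 
 * q14   q15  q17 
   q15   q15  q16 
   q16   q16  q16 
   q17   q15  q17 
(> = start, * = accepting)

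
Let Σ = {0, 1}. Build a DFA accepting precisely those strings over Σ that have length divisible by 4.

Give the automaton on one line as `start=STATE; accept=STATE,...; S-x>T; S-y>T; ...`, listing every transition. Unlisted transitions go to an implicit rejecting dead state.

Only the length mod 4 matters, so use a 4-cycle: from any state, every input symbol moves to the next state, wrapping s3 back to s0. Mark s0 accepting.
4 states suffice.
        0   1  
>* s0   s1  s1 
   s1   s2  s2 
   s2   s3  s3 
   s3   s0  s0 
(> = start, * = accepting)

start=s0; accept=s0; s0-0>s1; s0-1>s1; s1-0>s2; s1-1>s2; s2-0>s3; s2-1>s3; s3-0>s0; s3-1>s0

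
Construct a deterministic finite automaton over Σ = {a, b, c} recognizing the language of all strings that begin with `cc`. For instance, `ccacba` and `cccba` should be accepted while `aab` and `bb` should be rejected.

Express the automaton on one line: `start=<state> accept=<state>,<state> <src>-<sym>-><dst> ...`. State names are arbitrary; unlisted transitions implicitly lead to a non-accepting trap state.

Walk along `cc` while the input agrees: from s0 take `c` to s1, and so on. Any deviation drops to the rejecting sink s3. Once s2 is reached the prefix is confirmed and every continuation is accepted.
4 states suffice.
        a   b   c  
>  s0   s3  s3  s1 
   s1   s3  s3  s2 
 * s2   s2  s2  s2 
   s3   s3  s3  s3 
(> = start, * = accepting)

start=s0 accept=s2 s0-a->s3 s0-b->s3 s0-c->s1 s1-a->s3 s1-b->s3 s1-c->s2 s2-a->s2 s2-b->s2 s2-c->s2 s3-a->s3 s3-b->s3 s3-c->s3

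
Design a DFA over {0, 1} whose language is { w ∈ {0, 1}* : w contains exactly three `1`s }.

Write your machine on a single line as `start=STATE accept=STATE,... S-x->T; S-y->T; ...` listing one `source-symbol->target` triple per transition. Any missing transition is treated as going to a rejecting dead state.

Only the number of `1`s matters, and only up to 4. Make a chain q0 → q1 → q2 → q3 → q4 advanced by each `1` (with q4 absorbing); every other symbol self-loops. The accepting set is {q3}.
5 states suffice.
        0   1  
>  q0   q0  q1 
   q1   q1  q2 
   q2   q2  q3 
 * q3   q3  q4 
   q4   q4  q4 
(> = start, * = accepting)

start=q0; accept=q3; q0-0->q0; q0-1->q1; q1-0->q1; q1-1->q2; q2-0->q2; q2-1->q3; q3-0->q3; q3-1->q4; q4-0->q4; q4-1->q4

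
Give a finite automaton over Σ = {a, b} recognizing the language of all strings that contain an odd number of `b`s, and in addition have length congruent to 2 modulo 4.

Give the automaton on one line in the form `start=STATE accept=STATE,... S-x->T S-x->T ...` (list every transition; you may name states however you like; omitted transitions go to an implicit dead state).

start=q0 accept=q4 q0-a->q1 q0-b->q2 q1-a->q3 q1-b->q4 q2-a->q4 q2-b->q3 q3-a->q5 q3-b->q6 q4-a->q6 q4-b->q5 q5-a->q0 q5-b->q7 q6-a->q7 q6-b->q0 q7-a->q2 q7-b->q1

Run two small machines in parallel and take their product. One (2 states) tracks the count of `b`s modulo 2; the other (4 states) tracks the input length modulo 4. Each combined state is a pair, one component from each; accept when both components accept.
        a   b  
>  q0   q1  q2 
   q1   q3  q4 
   q2   q4  q3 
   q3   q5  q6 
 * q4   q6  q5 
   q5   q0  q7 
   q6   q7  q0 
   q7   q2  q1 
(> = start, * = accepting)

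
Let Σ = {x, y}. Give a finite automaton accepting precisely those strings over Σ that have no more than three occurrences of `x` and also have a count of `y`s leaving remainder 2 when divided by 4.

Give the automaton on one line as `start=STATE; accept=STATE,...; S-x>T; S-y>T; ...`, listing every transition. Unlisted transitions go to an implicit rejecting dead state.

Run two small machines in parallel and take their product. One (5 states) tracks the count of `x`s, saturating at 4; the other (4 states) tracks the count of `y`s modulo 4. Each combined state is a pair, one component from each; accept when both components accept. Equivalent product states are then merged.
          x    y  
>  q0     q1   q2 
   q1     q3   q4 
   q2     q4   q5 
   q3     q6   q7 
   q4     q7   q8 
 * q5     q8   q9 
   q6    q10  q11 
   q7    q11  q12 
 * q8    q12  q13 
   q9    q13   q0 
   q10   q10  q10 
   q11   q10  q14 
 * q12   q14  q15 
   q13   q15   q1 
 * q14   q10  q16 
   q15   q16   q3 
   q16   q10   q6 
(> = start, * = accepting)

start=q0; accept=q5,q8,q12,q14; q0-x>q1; q0-y>q2; q1-x>q3; q1-y>q4; q2-x>q4; q2-y>q5; q3-x>q6; q3-y>q7; q4-x>q7; q4-y>q8; q5-x>q8; q5-y>q9; q6-x>q10; q6-y>q11; q7-x>q11; q7-y>q12; q8-x>q12; q8-y>q13; q9-x>q13; q9-y>q0; q10-x>q10; q10-y>q10; q11-x>q10; q11-y>q14; q12-x>q14; q12-y>q15; q13-x>q15; q13-y>q1; q14-x>q10; q14-y>q16; q15-x>q16; q15-y>q3; q16-x>q10; q16-y>q6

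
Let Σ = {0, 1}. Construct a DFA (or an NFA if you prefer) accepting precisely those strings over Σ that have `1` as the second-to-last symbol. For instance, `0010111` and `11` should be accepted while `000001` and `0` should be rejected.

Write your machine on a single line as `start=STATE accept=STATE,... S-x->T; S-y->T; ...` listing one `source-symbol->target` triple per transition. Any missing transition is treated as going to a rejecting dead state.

start=A; accept=F,G; A-0->B; A-1->C; B-0->D; B-1->E; C-0->F; C-1->G; D-0->D; D-1->E; E-0->F; E-1->G; F-0->D; F-1->E; G-0->F; G-1->G

A DFA must remember the last 2 symbols (since which symbol is second-to-last isn't known until the input ends). Use one state per possible window of the last ≤2 symbols; accept from those whose window starts with `1`.
       0  1 
>  A   B  C 
   B   D  E 
   C   F  G 
   D   D  E 
   E   F  G 
 * F   D  E 
 * G   F  G 
(> = start, * = accepting)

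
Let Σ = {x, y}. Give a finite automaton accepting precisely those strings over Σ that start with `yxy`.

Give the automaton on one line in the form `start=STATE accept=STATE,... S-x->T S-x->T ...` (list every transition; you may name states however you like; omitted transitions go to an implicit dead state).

Check the first 3 symbols one by one: q0 through q2 record how many have matched `yxy` so far; any wrong symbol goes to the dead state q4. After all 3 match we enter the accepting sink q3.
A 5-state machine:
        x   y  
>  q0   q4  q1 
   q1   q2  q4 
   q2   q4  q3 
 * q3   q3  q3 
   q4   q4  q4 
(> = start, * = accepting)

start=q0 accept=q3 q0-x->q4 q0-y->q1 q1-x->q2 q1-y->q4 q2-x->q4 q2-y->q3 q3-x->q3 q3-y->q3 q4-x->q4 q4-y->q4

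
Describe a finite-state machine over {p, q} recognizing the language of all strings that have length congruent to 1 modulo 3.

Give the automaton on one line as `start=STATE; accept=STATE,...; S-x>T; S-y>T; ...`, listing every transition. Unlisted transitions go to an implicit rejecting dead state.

Only the length mod 3 matters, so use a 3-cycle: from any state, every input symbol moves to the next state, wrapping C back to A. Mark B accepting.
       p  q 
>  A   B  B 
 * B   C  C 
   C   A  A 
(> = start, * = accepting)

start=A; accept=B; A-p>B; A-q>B; B-p>C; B-q>C; C-p>A; C-q>A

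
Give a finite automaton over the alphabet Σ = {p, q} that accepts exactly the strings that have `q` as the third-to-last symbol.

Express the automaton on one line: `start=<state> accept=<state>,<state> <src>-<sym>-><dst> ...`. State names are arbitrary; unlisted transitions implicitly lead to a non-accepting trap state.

start=s0 accept=s11,s12,s13,s14 s0-p->s1 s0-q->s2 s1-p->s3 s1-q->s4 s2-p->s5 s2-q->s6 s3-p->s7 s3-q->s8 s4-p->s9 s4-q->s10 s5-p->s11 s5-q->s12 s6-p->s13 s6-q->s14 s7-p->s7 s7-q->s8 s8-p->s9 s8-q->s10 s9-p->s11 s9-q->s12 s10-p->s13 s10-q->s14 s11-p->s7 s11-q->s8 s12-p->s9 s12-q->s10 s13-p->s11 s13-q->s12 s14-p->s13 s14-q->s14

Because acceptance depends on a position counted from the end, the machine has to buffer the most recent 3 symbols. Make each state the string of the last up-to-3 symbols read; on input `x` shift the window left and append `x`. Accept when the buffered window has length 3 and begins with `q`.
          p    q  
>  s0     s1   s2 
   s1     s3   s4 
   s2     s5   s6 
   s3     s7   s8 
   s4     s9  s10 
   s5    s11  s12 
   s6    s13  s14 
   s7     s7   s8 
   s8     s9  s10 
   s9    s11  s12 
   s10   s13  s14 
 * s11    s7   s8 
 * s12    s9  s10 
 * s13   s11  s12 
 * s14   s13  s14 
(> = start, * = accepting)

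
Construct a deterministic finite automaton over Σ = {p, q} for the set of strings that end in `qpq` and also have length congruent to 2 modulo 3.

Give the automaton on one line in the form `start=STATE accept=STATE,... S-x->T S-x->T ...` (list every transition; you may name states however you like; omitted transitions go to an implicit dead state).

start=A accept=L A-p->B A-q->C B-p->D B-q->E C-p->F C-q->E D-p->A D-q->G E-p->H E-q->G F-p->A F-q->I G-p->J G-q->C H-p->B H-q->K I-p->J I-q->C J-p->D J-q->L K-p->F K-q->E L-p->H L-q->G

Handle the two conditions separately and then intersect. The first has 4 states tracking how much of the suffix `qpq` has currently been matched; the second has 3 states tracking the input length modulo 3. A product state is a pair (one from each), accepting exactly when both do.
A 12-state machine:
       p  q 
>  A   B  C 
   B   D  E 
   C   F  E 
   D   A  G 
   E   H  G 
   F   A  I 
   G   J  C 
   H   B  K 
   I   J  C 
   J   D  L 
   K   F  E 
 * L   H  G 
(> = start, * = accepting)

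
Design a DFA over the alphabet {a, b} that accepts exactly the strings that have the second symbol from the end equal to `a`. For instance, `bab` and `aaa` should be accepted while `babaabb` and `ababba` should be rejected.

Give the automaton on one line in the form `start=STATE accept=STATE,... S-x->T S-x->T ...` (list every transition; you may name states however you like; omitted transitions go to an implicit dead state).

start=s0 accept=s3,s4 s0-a->s1 s0-b->s2 s1-a->s3 s1-b->s4 s2-a->s5 s2-b->s6 s3-a->s3 s3-b->s4 s4-a->s5 s4-b->s6 s5-a->s3 s5-b->s4 s6-a->s5 s6-b->s6

Because acceptance depends on a position counted from the end, the machine has to buffer the most recent 2 symbols. Make each state the string of the last up-to-2 symbols read; on input `x` shift the window left and append `x`. Accept when the buffered window has length 2 and begins with `a`.
7 states suffice.
        a   b  
>  s0   s1  s2 
   s1   s3  s4 
   s2   s5  s6 
 * s3   s3  s4 
 * s4   s5  s6 
   s5   s3  s4 
   s6   s5  s6 
(> = start, * = accepting)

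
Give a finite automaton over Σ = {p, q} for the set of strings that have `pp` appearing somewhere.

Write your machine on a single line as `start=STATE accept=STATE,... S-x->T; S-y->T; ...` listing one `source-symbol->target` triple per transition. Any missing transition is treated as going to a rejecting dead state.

States S0..S1 record the length of the longest prefix of `pp` that matches the current input suffix. Reaching S2 means `pp` has been seen, and we stay there forever. Accept from S2.
3 states suffice.
        p   q  
>  S0   S1  S0 
   S1   S2  S0 
 * S2   S2  S2 
(> = start, * = accepting)

start=S0; accept=S2; S0-p->S1; S0-q->S0; S1-p->S2; S1-q->S0; S2-p->S2; S2-q->S2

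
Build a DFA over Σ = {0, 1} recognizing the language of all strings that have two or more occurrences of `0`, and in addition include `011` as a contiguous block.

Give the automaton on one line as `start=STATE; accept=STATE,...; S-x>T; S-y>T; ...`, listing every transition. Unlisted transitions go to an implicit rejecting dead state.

start=q0; accept=q8,q9; q0-0>q1; q0-1>q0; q1-0>q2; q1-1>q3; q2-0>q4; q2-1>q5; q3-0>q2; q3-1>q6; q4-0>q4; q4-1>q7; q5-0>q4; q5-1>q8; q6-0>q8; q6-1>q6; q7-0>q4; q7-1>q9; q8-0>q9; q8-1>q8; q9-0>q9; q9-1>q9

Handle the two conditions separately and then intersect. The first has 4 states tracking the count of `0`s, saturating at 3; the second has 4 states tracking whether and how much of `011` has been seen. A product state is a pair (one from each), accepting exactly when both do.
        0   1  
>  q0   q1  q0 
   q1   q2  q3 
   q2   q4  q5 
   q3   q2  q6 
   q4   q4  q7 
   q5   q4  q8 
   q6   q8  q6 
   q7   q4  q9 
 * q8   q9  q8 
 * q9   q9  q9 
(> = start, * = accepting)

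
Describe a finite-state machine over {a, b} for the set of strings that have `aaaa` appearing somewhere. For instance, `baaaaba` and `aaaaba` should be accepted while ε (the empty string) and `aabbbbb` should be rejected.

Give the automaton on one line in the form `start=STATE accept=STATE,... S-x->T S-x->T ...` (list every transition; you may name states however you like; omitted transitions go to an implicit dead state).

start=q0 accept=q4 q0-a->q1 q0-b->q0 q1-a->q2 q1-b->q0 q2-a->q3 q2-b->q0 q3-a->q4 q3-b->q0 q4-a->q4 q4-b->q4

Track how much of `aaaa` has been matched so far: state q0 is no progress, q4 is the absorbing accept state reached once `aaaa` has occurred. Intermediate states record partial matches; on a mismatch, fall back to the longest reusable overlap.
5 states suffice.
        a   b  
>  q0   q1  q0 
   q1   q2  q0 
   q2   q3  q0 
   q3   q4  q0 
 * q4   q4  q4 
(> = start, * = accepting)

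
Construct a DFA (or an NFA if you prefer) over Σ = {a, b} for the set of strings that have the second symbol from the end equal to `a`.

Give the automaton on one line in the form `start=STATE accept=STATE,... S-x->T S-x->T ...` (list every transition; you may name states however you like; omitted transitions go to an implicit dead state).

Because acceptance depends on a position counted from the end, the machine has to buffer the most recent 2 symbols. Make each state the string of the last up-to-2 symbols read; on input `x` shift the window left and append `x`. Accept when the buffered window has length 2 and begins with `a`.
        a   b  
>  S0   S1  S2 
   S1   S3  S4 
   S2   S5  S6 
 * S3   S3  S4 
 * S4   S5  S6 
   S5   S3  S4 
   S6   S5  S6 
(> = start, * = accepting)

start=S0 accept=S3,S4 S0-a->S1 S0-b->S2 S1-a->S3 S1-b->S4 S2-a->S5 S2-b->S6 S3-a->S3 S3-b->S4 S4-a->S5 S4-b->S6 S5-a->S3 S5-b->S4 S6-a->S5 S6-b->S6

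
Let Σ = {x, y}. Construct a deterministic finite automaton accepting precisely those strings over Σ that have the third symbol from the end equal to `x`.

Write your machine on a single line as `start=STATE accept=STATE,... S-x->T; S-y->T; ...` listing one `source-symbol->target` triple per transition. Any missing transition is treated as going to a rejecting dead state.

start=S0; accept=S7,S8,S9,S10; S0-x->S1; S0-y->S2; S1-x->S3; S1-y->S4; S2-x->S5; S2-y->S6; S3-x->S7; S3-y->S8; S4-x->S9; S4-y->S10; S5-x->S11; S5-y->S12; S6-x->S13; S6-y->S14; S7-x->S7; S7-y->S8; S8-x->S9; S8-y->S10; S9-x->S11; S9-y->S12; S10-x->S13; S10-y->S14; S11-x->S7; S11-y->S8; S12-x->S9; S12-y->S10; S13-x->S11; S13-y->S12; S14-x->S13; S14-y->S14

A DFA must remember the last 3 symbols (since which symbol is third-to-last isn't known until the input ends). Use one state per possible window of the last ≤3 symbols; accept from those whose window starts with `x`.
A 15-state machine:
          x    y  
>  S0     S1   S2 
   S1     S3   S4 
   S2     S5   S6 
   S3     S7   S8 
   S4     S9  S10 
   S5    S11  S12 
   S6    S13  S14 
 * S7     S7   S8 
 * S8     S9  S10 
 * S9    S11  S12 
 * S10   S13  S14 
   S11    S7   S8 
   S12    S9  S10 
   S13   S11  S12 
   S14   S13  S14 
(> = start, * = accepting)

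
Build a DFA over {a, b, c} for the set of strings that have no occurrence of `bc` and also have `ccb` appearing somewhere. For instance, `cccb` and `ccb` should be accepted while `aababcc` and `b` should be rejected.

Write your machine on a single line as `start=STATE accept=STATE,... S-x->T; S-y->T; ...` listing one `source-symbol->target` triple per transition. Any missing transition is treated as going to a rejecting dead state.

start=q0; accept=q5,q6; q0-a->q0; q0-b->q1; q0-c->q2; q1-a->q0; q1-b->q1; q1-c->q3; q2-a->q0; q2-b->q1; q2-c->q4; q3-a->q3; q3-b->q3; q3-c->q3; q4-a->q0; q4-b->q5; q4-c->q4; q5-a->q6; q5-b->q5; q5-c->q3; q6-a->q6; q6-b->q5; q6-c->q6

Handle the two conditions separately and then intersect. One (3 states) tracks partial matches of the forbidden pattern `bc`; the other (4 states) tracks whether and how much of `ccb` has been seen. Each combined state is a pair, one component from each; accept when both components accept. Minimizing collapses redundant product states.
7 states suffice.
        a   b   c  
>  q0   q0  q1  q2 
   q1   q0  q1  q3 
   q2   q0  q1  q4 
   q3   q3  q3  q3 
   q4   q0  q5  q4 
 * q5   q6  q5  q3 
 * q6   q6  q5  q6 
(> = start, * = accepting)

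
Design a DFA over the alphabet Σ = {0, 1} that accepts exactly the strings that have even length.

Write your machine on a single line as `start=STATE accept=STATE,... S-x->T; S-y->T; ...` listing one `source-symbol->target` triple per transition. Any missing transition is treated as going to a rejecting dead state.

start=q0; accept=q0; q0-0->q1; q0-1->q1; q1-0->q0; q1-1->q0

Only the length mod 2 matters, so use a 2-cycle: from any state, every input symbol moves to the next state, wrapping q1 back to q0. Mark q0 accepting.
        0   1  
>* q0   q1  q1 
   q1   q0  q0 
(> = start, * = accepting)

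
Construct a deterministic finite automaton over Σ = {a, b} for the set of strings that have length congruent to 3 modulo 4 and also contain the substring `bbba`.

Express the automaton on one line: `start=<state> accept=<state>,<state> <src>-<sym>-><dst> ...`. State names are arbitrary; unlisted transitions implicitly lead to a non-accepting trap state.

start=s0 accept=s19 s0-a->s1 s0-b->s2 s1-a->s3 s1-b->s4 s2-a->s3 s2-b->s5 s3-a->s6 s3-b->s7 s4-a->s6 s4-b->s8 s5-a->s6 s5-b->s9 s6-a->s0 s6-b->s10 s7-a->s0 s7-b->s11 s8-a->s0 s8-b->s12 s9-a->s13 s9-b->s12 s10-a->s1 s10-b->s14 s11-a->s1 s11-b->s15 s12-a->s16 s12-b->s15 s13-a->s16 s13-b->s16 s14-a->s3 s14-b->s17 s15-a->s18 s15-b->s17 s16-a->s18 s16-b->s18 s17-a->s19 s17-b->s9 s18-a->s19 s18-b->s19 s19-a->s13 s19-b->s13

Run two small machines in parallel and take their product. One (4 states) tracks the input length modulo 4; the other (5 states) tracks whether and how much of `bbba` has been seen. Each combined state is a pair, one component from each; accept when both components accept.
20 states suffice.
          a    b  
>  s0     s1   s2 
   s1     s3   s4 
   s2     s3   s5 
   s3     s6   s7 
   s4     s6   s8 
   s5     s6   s9 
   s6     s0  s10 
   s7     s0  s11 
   s8     s0  s12 
   s9    s13  s12 
   s10    s1  s14 
   s11    s1  s15 
   s12   s16  s15 
   s13   s16  s16 
   s14    s3  s17 
   s15   s18  s17 
   s16   s18  s18 
   s17   s19   s9 
   s18   s19  s19 
 * s19   s13  s13 
(> = start, * = accepting)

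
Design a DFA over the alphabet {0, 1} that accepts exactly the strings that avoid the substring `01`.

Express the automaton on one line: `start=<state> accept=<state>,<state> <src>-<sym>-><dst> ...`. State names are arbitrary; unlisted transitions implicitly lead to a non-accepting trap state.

This is the complement of 'contains `01`'. Use the same substring-matching states — s0 through s2 holding how much of `01` has just been matched — but flip the accepting set: everything except the trap s2 accepts.
        0   1  
>* s0   s1  s0 
 * s1   s1  s2 
   s2   s2  s2 
(> = start, * = accepting)

start=s0 accept=s0,s1 s0-0->s1 s0-1->s0 s1-0->s1 s1-1->s2 s2-0->s2 s2-1->s2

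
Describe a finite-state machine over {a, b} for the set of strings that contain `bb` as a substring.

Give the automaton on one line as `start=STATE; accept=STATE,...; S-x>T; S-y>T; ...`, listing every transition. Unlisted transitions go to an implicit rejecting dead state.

start=S0; accept=S2; S0-a>S0; S0-b>S1; S1-a>S0; S1-b>S2; S2-a>S2; S2-b>S2

Track how much of `bb` has been matched so far: state S0 is no progress, S2 is the absorbing accept state reached once `bb` has occurred. Intermediate states record partial matches; on a mismatch, fall back to the longest reusable overlap.
        a   b  
>  S0   S0  S1 
   S1   S0  S2 
 * S2   S2  S2 
(> = start, * = accepting)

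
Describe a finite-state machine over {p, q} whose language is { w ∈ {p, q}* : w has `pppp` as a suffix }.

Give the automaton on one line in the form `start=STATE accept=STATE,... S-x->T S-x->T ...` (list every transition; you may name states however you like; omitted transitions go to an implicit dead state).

start=A accept=E A-p->B A-q->A B-p->C B-q->A C-p->D C-q->A D-p->E D-q->A E-p->E E-q->A

Let each state record the length of the longest suffix of the input read so far that is also a prefix of `pppp`. B means the last symbol is `p`; C means the last 2 symbols are `pp`; D means the last 3 symbols are `ppp`; E means the last 4 symbols are `pppp`. Accept only at E, where the string currently ends in `pppp`.
5 states suffice.
       p  q 
>  A   B  A 
   B   C  A 
   C   D  A 
   D   E  A 
 * E   E  A 
(> = start, * = accepting)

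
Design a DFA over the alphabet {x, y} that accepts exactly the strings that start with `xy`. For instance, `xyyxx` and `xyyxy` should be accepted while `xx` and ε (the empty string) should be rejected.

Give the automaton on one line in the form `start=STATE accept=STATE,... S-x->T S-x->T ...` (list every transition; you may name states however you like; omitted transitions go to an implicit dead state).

start=A accept=C A-x->B A-y->D B-x->D B-y->C C-x->C C-y->C D-x->D D-y->D

Walk along `xy` while the input agrees: from A take `x` to B, and so on. Any deviation drops to the rejecting sink D. Once C is reached the prefix is confirmed and every continuation is accepted.
With 4 states:
       x  y 
>  A   B  D 
   B   D  C 
 * C   C  C 
   D   D  D 
(> = start, * = accepting)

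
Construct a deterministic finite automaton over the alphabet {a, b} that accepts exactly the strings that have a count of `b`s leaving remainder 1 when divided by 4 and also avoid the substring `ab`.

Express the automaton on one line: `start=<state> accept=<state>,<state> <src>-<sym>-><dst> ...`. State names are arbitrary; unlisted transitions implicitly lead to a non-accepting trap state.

start=s0 accept=s2,s3 s0-a->s1 s0-b->s2 s1-a->s1 s1-b->s1 s2-a->s3 s2-b->s4 s3-a->s3 s3-b->s1 s4-a->s1 s4-b->s5 s5-a->s1 s5-b->s0

Handle the two conditions separately and then intersect. The first has 4 states tracking the count of `b`s modulo 4; the second has 3 states tracking partial matches of the forbidden pattern `ab`. A product state is a pair (one from each), accepting exactly when both do. Equivalent product states are then merged.
        a   b  
>  s0   s1  s2 
   s1   s1  s1 
 * s2   s3  s4 
 * s3   s3  s1 
   s4   s1  s5 
   s5   s1  s0 
(> = start, * = accepting)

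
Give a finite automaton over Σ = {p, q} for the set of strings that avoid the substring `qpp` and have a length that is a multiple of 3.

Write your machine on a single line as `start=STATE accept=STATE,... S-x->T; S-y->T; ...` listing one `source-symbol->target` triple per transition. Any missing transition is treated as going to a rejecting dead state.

Build one automaton per condition and run them in lockstep. The first has 4 states tracking partial matches of the forbidden pattern `qpp`; the second has 3 states tracking the input length modulo 3. A product state is a pair (one from each), accepting exactly when both do. Minimizing collapses redundant product states.
A 10-state machine:
        p   q  
>* S0   S1  S2 
   S1   S3  S4 
   S2   S5  S4 
   S3   S0  S6 
   S4   S7  S6 
   S5   S8  S6 
 * S6   S9  S2 
 * S7   S8  S2 
   S8   S8  S8 
   S9   S8  S4 
(> = start, * = accepting)

start=S0; accept=S0,S6,S7; S0-p->S1; S0-q->S2; S1-p->S3; S1-q->S4; S2-p->S5; S2-q->S4; S3-p->S0; S3-q->S6; S4-p->S7; S4-q->S6; S5-p->S8; S5-q->S6; S6-p->S9; S6-q->S2; S7-p->S8; S7-q->S2; S8-p->S8; S8-q->S8; S9-p->S8; S9-q->S4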